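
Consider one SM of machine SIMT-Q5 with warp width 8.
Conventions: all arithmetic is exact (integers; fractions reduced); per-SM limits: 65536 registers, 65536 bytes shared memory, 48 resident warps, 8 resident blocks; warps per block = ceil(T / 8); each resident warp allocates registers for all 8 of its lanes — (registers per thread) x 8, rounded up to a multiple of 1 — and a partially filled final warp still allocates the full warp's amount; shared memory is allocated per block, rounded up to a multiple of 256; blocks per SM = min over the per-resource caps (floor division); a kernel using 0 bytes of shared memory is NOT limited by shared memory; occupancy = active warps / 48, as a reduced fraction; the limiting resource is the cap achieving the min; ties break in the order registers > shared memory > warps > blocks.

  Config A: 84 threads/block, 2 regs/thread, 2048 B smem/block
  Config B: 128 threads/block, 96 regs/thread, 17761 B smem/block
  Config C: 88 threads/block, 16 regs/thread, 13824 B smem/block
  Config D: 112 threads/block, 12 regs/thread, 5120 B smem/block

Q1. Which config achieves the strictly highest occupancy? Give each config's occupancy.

occupancies: A 11/12, B 1, C 11/12, D 7/8

Answer: B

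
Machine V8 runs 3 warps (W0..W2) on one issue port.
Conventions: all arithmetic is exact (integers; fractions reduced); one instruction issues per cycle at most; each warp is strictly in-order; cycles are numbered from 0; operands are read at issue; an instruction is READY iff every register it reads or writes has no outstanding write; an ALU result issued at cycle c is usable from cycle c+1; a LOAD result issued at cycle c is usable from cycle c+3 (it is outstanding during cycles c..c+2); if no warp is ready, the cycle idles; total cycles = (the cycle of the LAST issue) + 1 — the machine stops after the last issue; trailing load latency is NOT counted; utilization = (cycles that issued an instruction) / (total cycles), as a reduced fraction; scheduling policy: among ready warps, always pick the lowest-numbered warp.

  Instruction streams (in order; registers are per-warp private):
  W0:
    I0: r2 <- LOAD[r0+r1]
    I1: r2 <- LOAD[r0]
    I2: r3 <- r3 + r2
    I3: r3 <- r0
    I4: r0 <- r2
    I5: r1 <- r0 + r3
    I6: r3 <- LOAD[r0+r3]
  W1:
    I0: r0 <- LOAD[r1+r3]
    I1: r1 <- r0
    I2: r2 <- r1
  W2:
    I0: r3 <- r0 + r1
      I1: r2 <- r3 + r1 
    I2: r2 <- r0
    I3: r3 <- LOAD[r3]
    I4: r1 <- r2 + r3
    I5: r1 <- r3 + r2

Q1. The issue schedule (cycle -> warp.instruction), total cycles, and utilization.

cycle 0: W0.I0
cycle 1: W1.I0
cycle 2: W2.I0
cycle 3: W0.I1
cycle 4: W1.I1
cycle 5: W1.I2
cycle 6: W0.I2
cycle 7: W0.I3
cycle 8: W0.I4
cycle 9: W0.I5
cycle 10: W0.I6
cycle 11: W2.I1
cycle 12: W2.I2
cycle 13: W2.I3
cycle 14: idle
cycle 15: idle
cycle 16: W2.I4
cycle 17: W2.I5

Answer: 18 cycles, utilization 8/9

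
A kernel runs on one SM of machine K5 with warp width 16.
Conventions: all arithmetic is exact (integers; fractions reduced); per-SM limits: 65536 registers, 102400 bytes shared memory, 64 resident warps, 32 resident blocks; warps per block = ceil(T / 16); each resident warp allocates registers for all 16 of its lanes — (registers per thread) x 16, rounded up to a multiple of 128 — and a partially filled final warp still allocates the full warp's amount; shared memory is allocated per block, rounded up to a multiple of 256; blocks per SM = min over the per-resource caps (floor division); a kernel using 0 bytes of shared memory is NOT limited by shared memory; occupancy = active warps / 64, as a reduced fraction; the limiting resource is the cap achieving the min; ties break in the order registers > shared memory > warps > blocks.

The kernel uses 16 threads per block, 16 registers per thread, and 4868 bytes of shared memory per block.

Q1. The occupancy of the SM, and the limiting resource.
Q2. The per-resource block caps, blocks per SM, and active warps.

Answer: occupancy 5/16, limited by shared memory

registers: 256 blocks
shared memory: 20 blocks
warps: 64 blocks
blocks: 32 blocks

Answer: 20 blocks, 20 active warps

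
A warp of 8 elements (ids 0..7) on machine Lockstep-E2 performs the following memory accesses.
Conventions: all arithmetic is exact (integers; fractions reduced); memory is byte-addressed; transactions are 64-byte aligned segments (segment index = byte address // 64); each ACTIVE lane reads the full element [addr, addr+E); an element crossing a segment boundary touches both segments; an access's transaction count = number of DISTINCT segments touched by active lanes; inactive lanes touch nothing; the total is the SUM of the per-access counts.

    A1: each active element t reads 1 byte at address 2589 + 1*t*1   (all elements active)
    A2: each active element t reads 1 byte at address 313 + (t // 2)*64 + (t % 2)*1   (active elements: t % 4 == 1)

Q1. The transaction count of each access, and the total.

A1: 1 transaction
A2: 2 transactions

Answer: 1,2; total 3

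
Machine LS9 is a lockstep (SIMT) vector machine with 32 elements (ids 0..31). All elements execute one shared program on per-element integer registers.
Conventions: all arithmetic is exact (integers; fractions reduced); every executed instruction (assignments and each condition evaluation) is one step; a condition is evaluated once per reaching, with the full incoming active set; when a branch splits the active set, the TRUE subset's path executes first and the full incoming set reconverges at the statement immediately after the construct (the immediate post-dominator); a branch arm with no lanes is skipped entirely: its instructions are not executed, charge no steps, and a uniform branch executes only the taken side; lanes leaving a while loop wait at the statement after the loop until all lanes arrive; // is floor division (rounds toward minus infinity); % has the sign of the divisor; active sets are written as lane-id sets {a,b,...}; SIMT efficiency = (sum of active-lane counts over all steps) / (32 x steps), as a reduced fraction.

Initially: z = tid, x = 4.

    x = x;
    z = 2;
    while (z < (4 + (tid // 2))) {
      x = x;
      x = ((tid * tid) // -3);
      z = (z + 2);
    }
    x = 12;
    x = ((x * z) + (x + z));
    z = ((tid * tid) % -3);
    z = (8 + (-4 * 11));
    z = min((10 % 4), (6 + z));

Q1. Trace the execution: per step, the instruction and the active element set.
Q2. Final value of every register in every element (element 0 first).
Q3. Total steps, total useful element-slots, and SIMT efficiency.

step 0: x <- x                       {0,1,2,3,4,5,6,7,8,9,10,11,12,13,14,15,16,17,18,19,20,21,22,23,24,25,26,27,28,29,30,31}
step 1: z <- 2                       {0,1,2,3,4,5,6,7,8,9,10,11,12,13,14,15,16,17,18,19,20,21,22,23,24,25,26,27,28,29,30,31}
step 2: eval (z < (4 + (tid // 2)))  {0,1,2,3,4,5,6,7,8,9,10,11,12,13,14,15,16,17,18,19,20,21,22,23,24,25,26,27,28,29,30,31}
step 3: x <- x                       {0,1,2,3,4,5,6,7,8,9,10,11,12,13,14,15,16,17,18,19,20,21,22,23,24,25,26,27,28,29,30,31}
step 4: x <- ((tid * tid) // -3)     {0,1,2,3,4,5,6,7,8,9,10,11,12,13,14,15,16,17,18,19,20,21,22,23,24,25,26,27,28,29,30,31}
step 5: z <- (z + 2)                 {0,1,2,3,4,5,6,7,8,9,10,11,12,13,14,15,16,17,18,19,20,21,22,23,24,25,26,27,28,29,30,31}
step 6: eval (z < (4 + (tid // 2)))  {0,1,2,3,4,5,6,7,8,9,10,11,12,13,14,15,16,17,18,19,20,21,22,23,24,25,26,27,28,29,30,31}
step 7: x <- x                       {2,3,4,5,6,7,8,9,10,11,12,13,14,15,16,17,18,19,20,21,22,23,24,25,26,27,28,29,30,31}
step 8: x <- ((tid * tid) // -3)     {2,3,4,5,6,7,8,9,10,11,12,13,14,15,16,17,18,19,20,21,22,23,24,25,26,27,28,29,30,31}
step 9: z <- (z + 2)                 {2,3,4,5,6,7,8,9,10,11,12,13,14,15,16,17,18,19,20,21,22,23,24,25,26,27,28,29,30,31}
step 10: eval (z < (4 + (tid // 2)))  {2,3,4,5,6,7,8,9,10,11,12,13,14,15,16,17,18,19,20,21,22,23,24,25,26,27,28,29,30,31}
step 11: x <- x                       {6,7,8,9,10,11,12,13,14,15,16,17,18,19,20,21,22,23,24,25,26,27,28,29,30,31}
step 12: x <- ((tid * tid) // -3)     {6,7,8,9,10,11,12,13,14,15,16,17,18,19,20,21,22,23,24,25,26,27,28,29,30,31}
step 13: z <- (z + 2)                 {6,7,8,9,10,11,12,13,14,15,16,17,18,19,20,21,22,23,24,25,26,27,28,29,30,31}
step 14: eval (z < (4 + (tid // 2)))  {6,7,8,9,10,11,12,13,14,15,16,17,18,19,20,21,22,23,24,25,26,27,28,29,30,31}
step 15: x <- x                       {10,11,12,13,14,15,16,17,18,19,20,21,22,23,24,25,26,27,28,29,30,31}
step 16: x <- ((tid * tid) // -3)     {10,11,12,13,14,15,16,17,18,19,20,21,22,23,24,25,26,27,28,29,30,31}
step 17: z <- (z + 2)                 {10,11,12,13,14,15,16,17,18,19,20,21,22,23,24,25,26,27,28,29,30,31}
step 18: eval (z < (4 + (tid // 2)))  {10,11,12,13,14,15,16,17,18,19,20,21,22,23,24,25,26,27,28,29,30,31}
step 19: x <- x                       {14,15,16,17,18,19,20,21,22,23,24,25,26,27,28,29,30,31}
step 20: x <- ((tid * tid) // -3)     {14,15,16,17,18,19,20,21,22,23,24,25,26,27,28,29,30,31}
step 21: z <- (z + 2)                 {14,15,16,17,18,19,20,21,22,23,24,25,26,27,28,29,30,31}
step 22: eval (z < (4 + (tid // 2)))  {14,15,16,17,18,19,20,21,22,23,24,25,26,27,28,29,30,31}
step 23: x <- x                       {18,19,20,21,22,23,24,25,26,27,28,29,30,31}
step 24: x <- ((tid * tid) // -3)     {18,19,20,21,22,23,24,25,26,27,28,29,30,31}
step 25: z <- (z + 2)                 {18,19,20,21,22,23,24,25,26,27,28,29,30,31}
step 26: eval (z < (4 + (tid // 2)))  {18,19,20,21,22,23,24,25,26,27,28,29,30,31}
step 27: x <- x                       {22,23,24,25,26,27,28,29,30,31}
step 28: x <- ((tid * tid) // -3)     {22,23,24,25,26,27,28,29,30,31}
step 29: z <- (z + 2)                 {22,23,24,25,26,27,28,29,30,31}
step 30: eval (z < (4 + (tid // 2)))  {22,23,24,25,26,27,28,29,30,31}
step 31: x <- x                       {26,27,28,29,30,31}
step 32: x <- ((tid * tid) // -3)     {26,27,28,29,30,31}
step 33: z <- (z + 2)                 {26,27,28,29,30,31}
step 34: eval (z < (4 + (tid // 2)))  {26,27,28,29,30,31}
step 35: x <- x                       {30,31}
step 36: x <- ((tid * tid) // -3)     {30,31}
step 37: z <- (z + 2)                 {30,31}
step 38: eval (z < (4 + (tid // 2)))  {30,31}
step 39: x <- 12                      {0,1,2,3,4,5,6,7,8,9,10,11,12,13,14,15,16,17,18,19,20,21,22,23,24,25,26,27,28,29,30,31}
step 40: x <- ((x * z) + (x + z))     {0,1,2,3,4,5,6,7,8,9,10,11,12,13,14,15,16,17,18,19,20,21,22,23,24,25,26,27,28,29,30,31}
step 41: z <- ((tid * tid) % -3)      {0,1,2,3,4,5,6,7,8,9,10,11,12,13,14,15,16,17,18,19,20,21,22,23,24,25,26,27,28,29,30,31}
step 42: z <- (8 + (-4 * 11))         {0,1,2,3,4,5,6,7,8,9,10,11,12,13,14,15,16,17,18,19,20,21,22,23,24,25,26,27,28,29,30,31}
step 43: z <- min((10 % 4), (6 + z))  {0,1,2,3,4,5,6,7,8,9,10,11,12,13,14,15,16,17,18,19,20,21,22,23,24,25,26,27,28,29,30,31}

Answer: 44 steps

z: -30,-30,-30,-30,-30,-30,-30,-30,-30,-30,-30,-30,-30,-30,-30,-30,-30,-30,-30,-30,-30,-30,-30,-30,-30,-30,-30,-30,-30,-30,-30,-30
x: 64,64,90,90,90,90,116,116,116,116,142,142,142,142,168,168,168,168,194,194,194,194,220,220,220,220,246,246,246,246,272,272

steps = 44; useful = 896; efficiency = 896/1408 = 7/11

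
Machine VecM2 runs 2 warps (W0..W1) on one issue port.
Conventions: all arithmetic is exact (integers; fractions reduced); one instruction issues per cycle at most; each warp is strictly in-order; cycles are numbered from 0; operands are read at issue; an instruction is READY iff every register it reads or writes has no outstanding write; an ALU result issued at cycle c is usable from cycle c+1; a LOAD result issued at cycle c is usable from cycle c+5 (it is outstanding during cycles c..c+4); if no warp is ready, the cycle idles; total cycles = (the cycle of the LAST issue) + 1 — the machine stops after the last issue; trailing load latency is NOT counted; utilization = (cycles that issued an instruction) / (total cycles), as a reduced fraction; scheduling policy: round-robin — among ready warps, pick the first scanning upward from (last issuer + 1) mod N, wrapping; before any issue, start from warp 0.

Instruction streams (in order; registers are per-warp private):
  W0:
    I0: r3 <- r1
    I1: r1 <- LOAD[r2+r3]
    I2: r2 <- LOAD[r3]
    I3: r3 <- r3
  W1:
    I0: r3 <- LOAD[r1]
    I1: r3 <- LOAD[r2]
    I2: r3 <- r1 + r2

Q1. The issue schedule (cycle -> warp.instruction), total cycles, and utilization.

cycle 0: W0.I0
cycle 1: W1.I0
cycle 2: W0.I1
cycle 3: W0.I2
cycle 4: W0.I3
cycle 5: idle
cycle 6: W1.I1
cycle 7: idle
cycle 8: idle
cycle 9: idle
cycle 10: idle
cycle 11: W1.I2

Answer: 12 cycles, utilization 7/12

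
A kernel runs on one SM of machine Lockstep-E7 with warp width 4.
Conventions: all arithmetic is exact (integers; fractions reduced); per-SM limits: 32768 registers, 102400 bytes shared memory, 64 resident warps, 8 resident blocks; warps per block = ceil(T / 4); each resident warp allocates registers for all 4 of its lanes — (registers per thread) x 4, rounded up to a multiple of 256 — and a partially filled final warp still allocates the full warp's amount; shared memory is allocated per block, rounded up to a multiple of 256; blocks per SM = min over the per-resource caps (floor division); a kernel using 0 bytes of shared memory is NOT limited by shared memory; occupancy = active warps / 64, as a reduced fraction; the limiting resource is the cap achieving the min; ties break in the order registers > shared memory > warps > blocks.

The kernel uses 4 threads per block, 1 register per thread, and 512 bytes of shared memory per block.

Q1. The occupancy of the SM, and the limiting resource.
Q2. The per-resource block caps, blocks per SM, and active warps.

Answer: occupancy 1/8, limited by blocks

registers: 128 blocks
shared memory: 200 blocks
warps: 64 blocks
blocks: 8 blocks

Answer: 8 blocks, 8 active warps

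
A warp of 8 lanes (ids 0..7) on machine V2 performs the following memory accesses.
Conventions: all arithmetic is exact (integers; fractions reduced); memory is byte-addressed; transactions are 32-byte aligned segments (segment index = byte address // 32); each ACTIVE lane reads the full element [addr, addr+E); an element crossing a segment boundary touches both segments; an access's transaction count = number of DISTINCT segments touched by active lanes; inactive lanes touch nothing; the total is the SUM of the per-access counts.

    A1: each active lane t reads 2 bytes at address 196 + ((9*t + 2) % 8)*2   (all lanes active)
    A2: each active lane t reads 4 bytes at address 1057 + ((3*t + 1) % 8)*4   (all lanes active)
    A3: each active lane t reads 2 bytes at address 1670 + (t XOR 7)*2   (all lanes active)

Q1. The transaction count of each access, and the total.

A1: 1 transaction
A2: 2 transactions
A3: 1 transaction

Answer: 1,2,1; total 4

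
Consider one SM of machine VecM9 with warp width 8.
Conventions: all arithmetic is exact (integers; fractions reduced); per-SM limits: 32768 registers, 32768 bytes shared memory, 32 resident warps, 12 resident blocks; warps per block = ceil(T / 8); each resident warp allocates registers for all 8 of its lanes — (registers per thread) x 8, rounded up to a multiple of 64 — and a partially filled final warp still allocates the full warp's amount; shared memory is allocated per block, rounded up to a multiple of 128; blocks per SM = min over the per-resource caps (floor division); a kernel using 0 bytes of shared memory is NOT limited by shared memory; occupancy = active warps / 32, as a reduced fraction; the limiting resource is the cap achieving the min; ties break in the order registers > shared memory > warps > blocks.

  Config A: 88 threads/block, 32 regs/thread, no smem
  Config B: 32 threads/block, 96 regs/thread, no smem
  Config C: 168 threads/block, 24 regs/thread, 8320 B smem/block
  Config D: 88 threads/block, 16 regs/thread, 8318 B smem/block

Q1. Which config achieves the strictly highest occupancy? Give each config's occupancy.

occupancies: A 11/16, B 1, C 21/32, D 11/16

Answer: B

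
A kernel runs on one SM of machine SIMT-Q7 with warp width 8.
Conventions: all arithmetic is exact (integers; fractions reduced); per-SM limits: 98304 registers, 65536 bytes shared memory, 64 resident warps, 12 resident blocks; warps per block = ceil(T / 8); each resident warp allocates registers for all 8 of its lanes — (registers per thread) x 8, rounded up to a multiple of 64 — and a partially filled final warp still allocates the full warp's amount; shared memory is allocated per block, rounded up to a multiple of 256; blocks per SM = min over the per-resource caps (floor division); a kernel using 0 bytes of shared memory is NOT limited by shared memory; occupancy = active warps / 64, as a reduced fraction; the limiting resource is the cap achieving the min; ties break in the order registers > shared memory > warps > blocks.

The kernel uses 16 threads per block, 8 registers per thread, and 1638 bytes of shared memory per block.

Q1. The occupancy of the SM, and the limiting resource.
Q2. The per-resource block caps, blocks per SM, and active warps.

Answer: occupancy 3/8, limited by blocks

registers: 768 blocks
shared memory: 36 blocks
warps: 32 blocks
blocks: 12 blocks

Answer: 12 blocks, 24 active warps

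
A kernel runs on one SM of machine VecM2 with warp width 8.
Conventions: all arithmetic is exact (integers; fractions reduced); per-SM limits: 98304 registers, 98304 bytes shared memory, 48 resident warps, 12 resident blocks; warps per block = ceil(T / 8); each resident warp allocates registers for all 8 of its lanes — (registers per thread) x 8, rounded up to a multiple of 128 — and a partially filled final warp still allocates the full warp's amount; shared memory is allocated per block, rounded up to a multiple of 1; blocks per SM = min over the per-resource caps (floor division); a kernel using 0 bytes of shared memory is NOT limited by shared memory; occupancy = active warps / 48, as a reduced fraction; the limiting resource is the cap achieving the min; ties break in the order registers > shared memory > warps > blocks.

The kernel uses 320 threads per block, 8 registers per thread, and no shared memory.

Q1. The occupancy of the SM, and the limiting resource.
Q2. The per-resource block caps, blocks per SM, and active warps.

Answer: occupancy 5/6, limited by warps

registers: 19 blocks
shared memory: no limit (kernel uses none)
warps: 1 block
blocks: 12 blocks

Answer: 1 block, 40 active warps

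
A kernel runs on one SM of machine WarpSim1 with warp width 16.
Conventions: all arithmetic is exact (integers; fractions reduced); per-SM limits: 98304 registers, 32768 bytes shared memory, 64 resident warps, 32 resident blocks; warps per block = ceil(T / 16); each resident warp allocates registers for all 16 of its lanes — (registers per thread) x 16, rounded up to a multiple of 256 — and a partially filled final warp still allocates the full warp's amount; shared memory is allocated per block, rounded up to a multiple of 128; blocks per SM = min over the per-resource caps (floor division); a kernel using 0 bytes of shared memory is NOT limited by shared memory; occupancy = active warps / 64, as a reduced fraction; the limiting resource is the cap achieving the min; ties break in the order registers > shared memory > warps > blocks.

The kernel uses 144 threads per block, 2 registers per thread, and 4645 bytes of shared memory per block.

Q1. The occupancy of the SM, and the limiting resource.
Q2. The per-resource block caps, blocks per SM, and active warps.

Answer: occupancy 27/32, limited by shared memory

registers: 42 blocks
shared memory: 6 blocks
warps: 7 blocks
blocks: 32 blocks

Answer: 6 blocks, 54 active warps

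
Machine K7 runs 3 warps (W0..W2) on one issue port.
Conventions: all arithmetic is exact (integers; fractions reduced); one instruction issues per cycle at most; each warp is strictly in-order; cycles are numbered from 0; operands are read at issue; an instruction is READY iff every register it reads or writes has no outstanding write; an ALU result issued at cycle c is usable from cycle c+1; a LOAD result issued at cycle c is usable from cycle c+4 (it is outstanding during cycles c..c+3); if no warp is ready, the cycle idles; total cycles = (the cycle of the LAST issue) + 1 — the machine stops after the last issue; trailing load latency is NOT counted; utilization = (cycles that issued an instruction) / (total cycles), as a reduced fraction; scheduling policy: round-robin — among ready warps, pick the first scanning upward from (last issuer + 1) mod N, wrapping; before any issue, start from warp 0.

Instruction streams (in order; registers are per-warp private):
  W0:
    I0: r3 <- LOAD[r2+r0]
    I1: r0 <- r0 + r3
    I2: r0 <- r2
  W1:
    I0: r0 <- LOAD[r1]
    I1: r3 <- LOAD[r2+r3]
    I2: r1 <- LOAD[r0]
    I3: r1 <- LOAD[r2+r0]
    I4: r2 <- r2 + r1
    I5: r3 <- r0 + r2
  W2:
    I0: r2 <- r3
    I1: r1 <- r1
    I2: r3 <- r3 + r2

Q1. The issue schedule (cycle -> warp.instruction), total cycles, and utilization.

cycle 0: W0.I0
cycle 1: W1.I0
cycle 2: W2.I0
cycle 3: W1.I1
cycle 4: W2.I1
cycle 5: W0.I1
cycle 6: W1.I2
cycle 7: W2.I2
cycle 8: W0.I2
cycle 9: idle
cycle 10: W1.I3
cycle 11: idle
cycle 12: idle
cycle 13: idle
cycle 14: W1.I4
cycle 15: W1.I5

Answer: 16 cycles, utilization 3/4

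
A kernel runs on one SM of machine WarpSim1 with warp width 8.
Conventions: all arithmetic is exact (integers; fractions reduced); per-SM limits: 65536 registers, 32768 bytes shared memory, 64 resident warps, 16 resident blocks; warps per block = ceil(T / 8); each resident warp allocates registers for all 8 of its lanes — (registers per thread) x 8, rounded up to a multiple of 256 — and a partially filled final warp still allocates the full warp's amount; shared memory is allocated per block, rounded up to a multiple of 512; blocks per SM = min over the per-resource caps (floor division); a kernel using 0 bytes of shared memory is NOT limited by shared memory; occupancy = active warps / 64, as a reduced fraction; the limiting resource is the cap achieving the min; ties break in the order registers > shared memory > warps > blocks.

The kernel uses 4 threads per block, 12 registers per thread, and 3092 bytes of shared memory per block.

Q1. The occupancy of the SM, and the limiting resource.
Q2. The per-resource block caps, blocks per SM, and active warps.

Answer: occupancy 9/64, limited by shared memory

registers: 256 blocks
shared memory: 9 blocks
warps: 64 blocks
blocks: 16 blocks

Answer: 9 blocks, 9 active warps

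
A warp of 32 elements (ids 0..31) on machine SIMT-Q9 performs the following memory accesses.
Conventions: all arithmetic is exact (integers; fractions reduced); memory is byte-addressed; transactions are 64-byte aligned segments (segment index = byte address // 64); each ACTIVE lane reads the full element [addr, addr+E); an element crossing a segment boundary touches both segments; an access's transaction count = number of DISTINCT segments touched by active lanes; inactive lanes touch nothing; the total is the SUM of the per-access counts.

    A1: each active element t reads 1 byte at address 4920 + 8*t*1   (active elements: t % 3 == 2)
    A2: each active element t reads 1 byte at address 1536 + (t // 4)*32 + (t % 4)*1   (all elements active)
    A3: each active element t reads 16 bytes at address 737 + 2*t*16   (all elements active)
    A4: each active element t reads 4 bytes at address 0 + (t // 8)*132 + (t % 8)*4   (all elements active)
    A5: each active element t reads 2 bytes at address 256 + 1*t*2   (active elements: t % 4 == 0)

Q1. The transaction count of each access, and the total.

A1: 4 transactions
A2: 4 transactions
A3: 17 transactions
A4: 4 transactions
A5: 1 transaction

Answer: 4,4,17,4,1; total 30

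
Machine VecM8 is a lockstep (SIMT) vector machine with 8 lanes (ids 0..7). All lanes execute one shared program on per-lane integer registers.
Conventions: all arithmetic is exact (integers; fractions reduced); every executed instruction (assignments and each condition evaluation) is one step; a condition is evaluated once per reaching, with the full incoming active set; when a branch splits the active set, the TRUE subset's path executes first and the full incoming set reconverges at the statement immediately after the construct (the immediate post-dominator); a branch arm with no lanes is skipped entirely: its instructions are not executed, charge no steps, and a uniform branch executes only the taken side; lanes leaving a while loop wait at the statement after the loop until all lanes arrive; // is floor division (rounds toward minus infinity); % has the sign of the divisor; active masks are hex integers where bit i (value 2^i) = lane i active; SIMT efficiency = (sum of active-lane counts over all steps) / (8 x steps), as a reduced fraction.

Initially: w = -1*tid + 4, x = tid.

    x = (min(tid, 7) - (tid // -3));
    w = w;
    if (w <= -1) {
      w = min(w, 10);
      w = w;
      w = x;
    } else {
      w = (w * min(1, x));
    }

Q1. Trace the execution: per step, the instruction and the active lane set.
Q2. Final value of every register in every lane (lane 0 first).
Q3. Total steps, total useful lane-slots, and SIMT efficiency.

step 0: x <- (min(tid, 7) - (tid // -3)) 0xff
step 1: w <- w                       0xff
step 2: eval (w <= -1)               0xff
step 3: w <- min(w, 10)              0xe0
step 4: w <- w                       0xe0
step 5: w <- x                       0xe0
step 6: w <- (w * min(1, x))         0x1f

Answer: 7 steps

w: 0,3,2,1,0,7,8,10
x: 0,2,3,4,6,7,8,10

steps = 7; useful = 38; efficiency = 38/56 = 19/28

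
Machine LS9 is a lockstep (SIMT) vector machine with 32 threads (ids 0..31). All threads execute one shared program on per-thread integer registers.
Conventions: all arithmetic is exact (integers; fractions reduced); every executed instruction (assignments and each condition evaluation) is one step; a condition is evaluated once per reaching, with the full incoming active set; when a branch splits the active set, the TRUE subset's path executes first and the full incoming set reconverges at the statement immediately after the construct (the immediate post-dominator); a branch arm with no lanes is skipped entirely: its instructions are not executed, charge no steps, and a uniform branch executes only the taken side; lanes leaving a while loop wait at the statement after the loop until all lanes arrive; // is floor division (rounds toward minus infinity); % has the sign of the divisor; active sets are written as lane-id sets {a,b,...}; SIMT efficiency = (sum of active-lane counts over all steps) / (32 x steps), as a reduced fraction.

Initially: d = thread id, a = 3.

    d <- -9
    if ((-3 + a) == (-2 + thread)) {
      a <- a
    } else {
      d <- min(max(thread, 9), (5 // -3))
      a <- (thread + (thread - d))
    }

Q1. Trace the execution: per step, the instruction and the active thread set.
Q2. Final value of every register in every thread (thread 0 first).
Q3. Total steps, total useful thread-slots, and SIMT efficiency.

step 0: d <- -9                      {0,1,2,3,4,5,6,7,8,9,10,11,12,13,14,15,16,17,18,19,20,21,22,23,24,25,26,27,28,29,30,31}
step 1: eval ((-3 + a) == (-2 + thread)) {0,1,2,3,4,5,6,7,8,9,10,11,12,13,14,15,16,17,18,19,20,21,22,23,24,25,26,27,28,29,30,31}
step 2: a <- a                       {2}
step 3: d <- min(max(thread, 9), (5 // -3)) {0,1,3,4,5,6,7,8,9,10,11,12,13,14,15,16,17,18,19,20,21,22,23,24,25,26,27,28,29,30,31}
step 4: a <- (thread + (thread - d)) {0,1,3,4,5,6,7,8,9,10,11,12,13,14,15,16,17,18,19,20,21,22,23,24,25,26,27,28,29,30,31}

Answer: 5 steps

d: -2,-2,-9,-2,-2,-2,-2,-2,-2,-2,-2,-2,-2,-2,-2,-2,-2,-2,-2,-2,-2,-2,-2,-2,-2,-2,-2,-2,-2,-2,-2,-2
a: 2,4,3,8,10,12,14,16,18,20,22,24,26,28,30,32,34,36,38,40,42,44,46,48,50,52,54,56,58,60,62,64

steps = 5; useful = 127; efficiency = 127/160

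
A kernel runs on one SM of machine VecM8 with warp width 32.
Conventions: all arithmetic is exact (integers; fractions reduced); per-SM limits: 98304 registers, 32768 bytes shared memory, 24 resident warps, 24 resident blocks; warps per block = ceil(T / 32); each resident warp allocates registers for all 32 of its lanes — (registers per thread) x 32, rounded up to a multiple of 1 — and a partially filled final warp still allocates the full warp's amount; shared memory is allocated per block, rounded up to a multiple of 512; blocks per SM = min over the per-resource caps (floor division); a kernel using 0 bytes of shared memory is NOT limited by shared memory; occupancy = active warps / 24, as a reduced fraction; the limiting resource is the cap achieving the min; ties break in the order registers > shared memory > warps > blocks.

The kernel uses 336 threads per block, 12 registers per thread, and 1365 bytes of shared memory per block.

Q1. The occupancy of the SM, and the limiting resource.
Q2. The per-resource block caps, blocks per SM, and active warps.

Answer: occupancy 11/12, limited by warps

registers: 23 blocks
shared memory: 21 blocks
warps: 2 blocks
blocks: 24 blocks

Answer: 2 blocks, 22 active warps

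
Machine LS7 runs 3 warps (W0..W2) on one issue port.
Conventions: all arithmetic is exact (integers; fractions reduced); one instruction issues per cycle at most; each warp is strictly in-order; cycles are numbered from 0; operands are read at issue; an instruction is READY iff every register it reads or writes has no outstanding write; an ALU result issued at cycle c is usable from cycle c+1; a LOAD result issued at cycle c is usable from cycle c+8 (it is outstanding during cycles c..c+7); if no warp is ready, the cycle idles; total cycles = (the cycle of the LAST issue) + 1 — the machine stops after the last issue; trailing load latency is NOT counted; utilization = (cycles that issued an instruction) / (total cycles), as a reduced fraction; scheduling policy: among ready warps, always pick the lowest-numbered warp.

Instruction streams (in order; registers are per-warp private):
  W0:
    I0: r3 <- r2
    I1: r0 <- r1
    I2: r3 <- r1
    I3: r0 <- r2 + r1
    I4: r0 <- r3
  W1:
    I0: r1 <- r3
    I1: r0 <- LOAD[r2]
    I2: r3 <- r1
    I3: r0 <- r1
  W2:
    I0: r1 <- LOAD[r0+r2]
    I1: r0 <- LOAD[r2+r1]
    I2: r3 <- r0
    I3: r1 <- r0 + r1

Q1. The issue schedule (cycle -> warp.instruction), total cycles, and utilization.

cycle 0: W0.I0
cycle 1: W0.I1
cycle 2: W0.I2
cycle 3: W0.I3
cycle 4: W0.I4
cycle 5: W1.I0
cycle 6: W1.I1
cycle 7: W1.I2
cycle 8: W2.I0
cycle 9: idle
cycle 10: idle
cycle 11: idle
cycle 12: idle
cycle 13: idle
cycle 14: W1.I3
cycle 15: idle
cycle 16: W2.I1
cycle 17: idle
cycle 18: idle
cycle 19: idle
cycle 20: idle
cycle 21: idle
cycle 22: idle
cycle 23: idle
cycle 24: W2.I2
cycle 25: W2.I3

Answer: 26 cycles, utilization 1/2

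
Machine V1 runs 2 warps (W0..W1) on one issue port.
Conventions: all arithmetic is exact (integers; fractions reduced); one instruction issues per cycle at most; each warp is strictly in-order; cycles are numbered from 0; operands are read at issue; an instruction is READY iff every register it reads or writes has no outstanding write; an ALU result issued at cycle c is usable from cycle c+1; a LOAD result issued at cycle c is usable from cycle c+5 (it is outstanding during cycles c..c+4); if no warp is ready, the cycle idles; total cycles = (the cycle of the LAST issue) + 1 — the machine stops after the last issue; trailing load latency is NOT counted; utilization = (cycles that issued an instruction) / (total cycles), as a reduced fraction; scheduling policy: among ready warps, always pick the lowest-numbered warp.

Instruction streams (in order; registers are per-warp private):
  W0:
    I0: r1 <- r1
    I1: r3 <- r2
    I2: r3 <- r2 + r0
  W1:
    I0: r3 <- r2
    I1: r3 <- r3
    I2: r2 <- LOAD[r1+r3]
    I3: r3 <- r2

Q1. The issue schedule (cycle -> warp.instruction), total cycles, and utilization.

cycle 0: W0.I0
cycle 1: W0.I1
cycle 2: W0.I2
cycle 3: W1.I0
cycle 4: W1.I1
cycle 5: W1.I2
cycle 6: idle
cycle 7: idle
cycle 8: idle
cycle 9: idle
cycle 10: W1.I3

Answer: 11 cycles, utilization 7/11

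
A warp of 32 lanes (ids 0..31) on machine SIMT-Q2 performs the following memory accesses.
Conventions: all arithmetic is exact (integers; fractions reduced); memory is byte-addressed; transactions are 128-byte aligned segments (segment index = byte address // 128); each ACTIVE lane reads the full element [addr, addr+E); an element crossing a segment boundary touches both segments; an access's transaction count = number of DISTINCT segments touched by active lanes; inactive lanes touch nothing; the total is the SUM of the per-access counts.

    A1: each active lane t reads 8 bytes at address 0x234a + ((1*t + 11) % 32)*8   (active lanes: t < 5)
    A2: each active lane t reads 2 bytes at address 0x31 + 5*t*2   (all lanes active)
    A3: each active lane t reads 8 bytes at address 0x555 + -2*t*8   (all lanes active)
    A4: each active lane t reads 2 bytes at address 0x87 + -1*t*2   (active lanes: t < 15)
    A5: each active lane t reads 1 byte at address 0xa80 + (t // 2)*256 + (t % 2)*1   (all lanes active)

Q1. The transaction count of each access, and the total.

A1: 1 transaction
A2: 3 transactions
A3: 5 transactions
A4: 2 transactions
A5: 16 transactions

Answer: 1,3,5,2,16; total 27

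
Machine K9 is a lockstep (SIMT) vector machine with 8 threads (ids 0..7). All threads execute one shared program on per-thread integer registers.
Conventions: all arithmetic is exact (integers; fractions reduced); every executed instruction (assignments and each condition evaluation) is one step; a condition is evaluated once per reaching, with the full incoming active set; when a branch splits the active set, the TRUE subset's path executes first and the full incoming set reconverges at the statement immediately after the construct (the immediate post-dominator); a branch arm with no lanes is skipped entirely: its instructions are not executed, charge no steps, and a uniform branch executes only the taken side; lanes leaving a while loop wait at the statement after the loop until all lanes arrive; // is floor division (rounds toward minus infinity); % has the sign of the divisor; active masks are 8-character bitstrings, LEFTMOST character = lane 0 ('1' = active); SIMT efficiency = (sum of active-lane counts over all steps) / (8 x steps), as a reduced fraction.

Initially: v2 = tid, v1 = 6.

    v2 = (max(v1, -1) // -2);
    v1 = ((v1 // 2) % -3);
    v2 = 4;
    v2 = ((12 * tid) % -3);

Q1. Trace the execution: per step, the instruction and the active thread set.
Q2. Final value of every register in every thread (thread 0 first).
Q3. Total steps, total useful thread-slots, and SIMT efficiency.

step 0: v2 <- (max(v1, -1) // -2)    11111111
step 1: v1 <- ((v1 // 2) % -3)       11111111
step 2: v2 <- 4                      11111111
step 3: v2 <- ((12 * tid) % -3)      11111111

Answer: 4 steps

v2: 0,0,0,0,0,0,0,0
v1: 0,0,0,0,0,0,0,0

steps = 4; useful = 32; efficiency = 32/32 = 1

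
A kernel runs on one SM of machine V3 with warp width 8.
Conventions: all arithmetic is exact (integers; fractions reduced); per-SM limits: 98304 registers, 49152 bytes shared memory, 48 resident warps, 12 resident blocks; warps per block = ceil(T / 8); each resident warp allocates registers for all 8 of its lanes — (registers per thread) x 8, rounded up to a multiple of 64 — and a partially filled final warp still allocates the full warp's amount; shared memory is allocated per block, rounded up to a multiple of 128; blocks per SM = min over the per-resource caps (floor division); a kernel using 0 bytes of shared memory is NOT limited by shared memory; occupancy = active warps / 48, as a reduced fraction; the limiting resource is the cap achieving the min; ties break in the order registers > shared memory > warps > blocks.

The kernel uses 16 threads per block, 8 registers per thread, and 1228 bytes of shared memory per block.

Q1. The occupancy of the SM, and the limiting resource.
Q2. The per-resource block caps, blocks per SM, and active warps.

Answer: occupancy 1/2, limited by blocks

registers: 768 blocks
shared memory: 38 blocks
warps: 24 blocks
blocks: 12 blocks

Answer: 12 blocks, 24 active warps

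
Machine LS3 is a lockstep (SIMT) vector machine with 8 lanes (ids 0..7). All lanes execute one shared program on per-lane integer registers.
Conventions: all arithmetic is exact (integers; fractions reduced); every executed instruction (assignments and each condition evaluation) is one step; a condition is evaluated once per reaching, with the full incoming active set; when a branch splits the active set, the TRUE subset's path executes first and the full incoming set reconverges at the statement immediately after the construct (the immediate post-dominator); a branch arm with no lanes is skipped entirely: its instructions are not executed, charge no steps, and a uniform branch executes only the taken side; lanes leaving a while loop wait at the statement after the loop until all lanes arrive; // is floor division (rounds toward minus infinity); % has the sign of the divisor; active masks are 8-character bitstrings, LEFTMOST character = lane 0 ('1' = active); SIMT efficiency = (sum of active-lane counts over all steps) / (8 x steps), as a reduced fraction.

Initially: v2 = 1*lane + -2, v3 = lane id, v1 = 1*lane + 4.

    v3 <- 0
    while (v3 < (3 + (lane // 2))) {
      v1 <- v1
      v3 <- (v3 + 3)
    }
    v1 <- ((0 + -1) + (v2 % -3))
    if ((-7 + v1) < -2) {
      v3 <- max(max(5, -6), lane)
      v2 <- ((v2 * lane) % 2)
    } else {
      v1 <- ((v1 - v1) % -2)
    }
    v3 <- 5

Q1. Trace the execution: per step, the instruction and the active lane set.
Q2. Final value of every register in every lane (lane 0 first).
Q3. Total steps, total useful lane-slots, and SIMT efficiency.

step 0: v3 <- 0                      11111111
step 1: eval (v3 < (3 + (lane // 2))) 11111111
step 2: v1 <- v1                     11111111
step 3: v3 <- (v3 + 3)               11111111
step 4: eval (v3 < (3 + (lane // 2))) 11111111
step 5: v1 <- v1                     00111111
step 6: v3 <- (v3 + 3)               00111111
step 7: eval (v3 < (3 + (lane // 2))) 00111111
step 8: v1 <- ((0 + -1) + (v2 % -3)) 11111111
step 9: eval ((-7 + v1) < -2)        11111111
step 10: v3 <- max(max(5, -6), lane)  11111111
step 11: v2 <- ((v2 * lane) % 2)      11111111
step 12: v3 <- 5                      11111111

Answer: 13 steps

v2: 0,1,0,1,0,1,0,1
v3: 5,5,5,5,5,5,5,5
v1: -3,-2,-1,-3,-2,-1,-3,-2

steps = 13; useful = 98; efficiency = 98/104 = 49/52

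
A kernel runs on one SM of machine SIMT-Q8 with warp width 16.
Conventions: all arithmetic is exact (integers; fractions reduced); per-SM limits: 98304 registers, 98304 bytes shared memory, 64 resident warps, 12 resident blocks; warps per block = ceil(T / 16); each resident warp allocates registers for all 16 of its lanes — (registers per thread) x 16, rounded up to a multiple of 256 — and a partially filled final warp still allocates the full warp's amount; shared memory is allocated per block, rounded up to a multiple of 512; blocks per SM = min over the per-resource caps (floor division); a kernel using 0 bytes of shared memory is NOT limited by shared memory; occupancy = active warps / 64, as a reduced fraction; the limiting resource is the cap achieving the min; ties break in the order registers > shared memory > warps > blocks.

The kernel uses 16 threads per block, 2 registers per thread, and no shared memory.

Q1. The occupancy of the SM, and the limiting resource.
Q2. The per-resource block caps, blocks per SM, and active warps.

Answer: occupancy 3/16, limited by blocks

registers: 384 blocks
shared memory: no limit (kernel uses none)
warps: 64 blocks
blocks: 12 blocks

Answer: 12 blocks, 12 active warps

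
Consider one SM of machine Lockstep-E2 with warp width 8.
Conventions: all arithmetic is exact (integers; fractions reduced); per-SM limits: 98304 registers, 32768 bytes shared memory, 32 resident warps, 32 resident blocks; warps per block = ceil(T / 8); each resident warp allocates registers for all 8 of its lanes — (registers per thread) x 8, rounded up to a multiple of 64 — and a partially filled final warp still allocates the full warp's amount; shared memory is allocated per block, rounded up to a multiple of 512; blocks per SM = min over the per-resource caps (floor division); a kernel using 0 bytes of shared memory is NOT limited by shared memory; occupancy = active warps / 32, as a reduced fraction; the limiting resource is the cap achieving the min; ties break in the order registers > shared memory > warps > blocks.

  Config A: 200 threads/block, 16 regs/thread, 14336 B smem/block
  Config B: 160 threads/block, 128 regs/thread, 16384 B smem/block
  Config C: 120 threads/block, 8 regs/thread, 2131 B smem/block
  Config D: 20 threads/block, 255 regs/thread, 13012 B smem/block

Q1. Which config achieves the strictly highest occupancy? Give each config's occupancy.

occupancies: A 25/32, B 5/8, C 15/16, D 3/16

Answer: C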